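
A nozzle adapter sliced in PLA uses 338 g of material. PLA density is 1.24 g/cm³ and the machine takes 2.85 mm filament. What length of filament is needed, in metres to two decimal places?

42.73 m

Volume = 338 g / 1.24 g·cm⁻³ = 272.5806 cm³ = 272580.6 mm³.
Filament cross-section = π × (2.85/2)² = 6.3794 mm².
L = V/A = 272580.6/6.3794 = 42728.25 mm → 42.73 m.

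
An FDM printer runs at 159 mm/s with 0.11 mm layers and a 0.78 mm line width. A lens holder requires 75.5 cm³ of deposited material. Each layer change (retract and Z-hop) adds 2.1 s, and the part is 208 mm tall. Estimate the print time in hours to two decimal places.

Bead cross-section = 0.11 × 0.78, so 0.0858 mm².
Toolpath length = 75.5 cm³ / 0.0858 mm² = 75500 / 0.0858 = 879953.4 mm.
Print-move time = 879953.4 / 159, so 5534.3 s.
Layer count = ceil(208 / 0.11) = 1891.
Non-print overhead = 1891 × 2.1, so 3971.1 s.
Altogether 5534.3 + 3971.1 = 9505.4 s, i.e. 2.64 hours.

2.64 hours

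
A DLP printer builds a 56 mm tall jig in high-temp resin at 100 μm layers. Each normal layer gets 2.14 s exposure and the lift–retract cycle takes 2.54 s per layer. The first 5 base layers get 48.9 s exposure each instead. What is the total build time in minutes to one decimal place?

Number of layers: 56 / 0.1 → 560 (rounded up).
Bottom layers: 5 × (48.9 + 2.54) → 257.2 s.
Remaining layers: 555 × (2.14 + 2.54) → 2597.4 s.
Sum: 257.2 + 2597.4 = 2854.6 s → 47.6 minutes.

47.6 minutes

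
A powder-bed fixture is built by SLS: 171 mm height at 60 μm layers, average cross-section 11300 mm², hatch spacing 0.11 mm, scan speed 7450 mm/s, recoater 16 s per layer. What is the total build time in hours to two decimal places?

23.58 hours

Layer count = ceil(171 / 0.06) = 2850.
Scan path per layer = 11300 / 0.11, so 102727.3 mm.
Scan time per layer = 102727.3 / 7450 = 13.7889 s.
Layer cycle = 13.7889 + 16, so 29.7889 s.
Build time = 2850 × 29.7889 = 84898.365 s = 23.58 hours.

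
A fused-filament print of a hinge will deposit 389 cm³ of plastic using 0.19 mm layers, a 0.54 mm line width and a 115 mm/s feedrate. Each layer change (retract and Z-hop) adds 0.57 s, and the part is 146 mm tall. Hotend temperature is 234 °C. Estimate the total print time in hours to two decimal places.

9.28 hours

Extrusion cross-section = 0.19 × 0.54 = 0.1026 mm².
Toolpath length = 389 cm³ / 0.1026 mm² = 389000 / 0.1026 = 3791423 mm.
Extrusion time: 3791423 / 115 → 32968.9 s.
Layers = ⌈146/0.19⌉ = 769.
Layer-change overhead: 769 × 0.57 → 438.33 s.
Total = 32968.9 + 438.33 = 33407.23 s = 9.28 hours.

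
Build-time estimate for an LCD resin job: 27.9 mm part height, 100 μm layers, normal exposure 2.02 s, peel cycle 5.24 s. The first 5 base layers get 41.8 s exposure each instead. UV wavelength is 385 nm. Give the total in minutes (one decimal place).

37.1 minutes

Number of layers: 27.9 / 0.1 → 279 (rounded up).
Bottom layers = 5 × (41.8 + 5.24), so 235.2 s.
Regular layers = 274 × (2.02 + 5.24), so 1989.24 s.
Total = 235.2 + 1989.24 = 2224.44 s = 37.1 minutes.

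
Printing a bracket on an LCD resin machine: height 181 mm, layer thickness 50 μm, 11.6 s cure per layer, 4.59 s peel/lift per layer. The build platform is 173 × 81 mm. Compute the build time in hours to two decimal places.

16.28 hours

Layers = ⌈181/0.05⌉ = 3620.
Per-layer time = 11.6 + 4.59, so 16.19 s.
Build time: 3620 × 16.19 s = 58607.8 s, i.e. 16.28 hours.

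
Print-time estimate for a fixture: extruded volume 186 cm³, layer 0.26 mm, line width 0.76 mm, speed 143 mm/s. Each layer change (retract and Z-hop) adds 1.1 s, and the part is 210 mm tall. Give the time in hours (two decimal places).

Line area = 0.26 × 0.76, so 0.1976 mm².
Total extruded path = 186000/0.1976 = 941295.5 mm.
Time extruding = 941295.5 / 143, so 6582.5 s.
Layers = ⌈210/0.26⌉ = 808.
Z-hop total = 808 × 1.1 = 888.8 s.
Altogether 6582.5 + 888.8 = 7471.3 s, i.e. 2.08 hours.

2.08 hours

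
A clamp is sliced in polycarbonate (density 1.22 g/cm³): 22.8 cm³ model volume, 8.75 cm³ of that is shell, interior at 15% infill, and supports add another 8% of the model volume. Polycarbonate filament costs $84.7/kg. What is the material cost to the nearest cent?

$1.31

Infill region = 22.8 − 8.75, so 14.05 cm³.
Infill volume = 0.15 × 14.05, so 2.1075 cm³.
Support = 0.08 × 22.8, so 1.824 cm³.
Total extruded = 8.75 + 2.1075 + 1.824, so 12.6815 cm³.
Mass = 12.6815 × 1.22 = 15.47143 g.
At $84.7/kg: 15.47143/1000 × 84.7 = $1.31.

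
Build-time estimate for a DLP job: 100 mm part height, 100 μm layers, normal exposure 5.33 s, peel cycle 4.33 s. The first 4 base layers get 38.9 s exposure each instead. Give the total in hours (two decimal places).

Number of layers: 100 / 0.1 → 1000 (rounded up).
Bottom layers: 4 × (38.9 + 4.33) → 172.92 s.
Normal layers: 996 × (5.33 + 4.33) → 9621.36 s.
Sum: 172.92 + 9621.36 = 9794.28 s → 2.72 hours.

2.72 hours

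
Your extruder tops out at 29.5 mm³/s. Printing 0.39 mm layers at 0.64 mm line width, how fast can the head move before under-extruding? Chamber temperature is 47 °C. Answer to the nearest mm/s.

Extrusion cross-section = 0.39 × 0.64 = 0.2496 mm².
v_max = Q/A = 29.5/0.2496 = 118.19 mm/s → 118 mm/s.

118 mm/s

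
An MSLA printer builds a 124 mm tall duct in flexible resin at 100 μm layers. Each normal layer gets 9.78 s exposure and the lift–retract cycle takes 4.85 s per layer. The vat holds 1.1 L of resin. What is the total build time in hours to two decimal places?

Layer count = ceil(124 / 0.1) = 1240.
Per-layer time = 9.78 + 4.85, so 14.63 s.
Build time: 1240 × 14.63 s = 18141.2 s, i.e. 5.04 hours.

5.04 hours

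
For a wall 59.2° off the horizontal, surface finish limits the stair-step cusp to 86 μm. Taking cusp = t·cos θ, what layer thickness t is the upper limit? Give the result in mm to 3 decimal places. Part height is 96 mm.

0.168 mm

t = h_c / cos θ = 0.086 / 0.5120 = 0.168 mm.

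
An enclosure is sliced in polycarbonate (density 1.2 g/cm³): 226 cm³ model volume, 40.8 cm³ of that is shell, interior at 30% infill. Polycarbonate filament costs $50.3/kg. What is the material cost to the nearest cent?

Volume inside the shell: 226 − 40.8 → 185.2 cm³.
Infill deposited = 0.30 × 185.2, so 55.56 cm³.
Total extruded = 40.8 + 55.56 = 96.36 cm³.
Mass = 96.36 × 1.2, so 115.632 g.
Cost = 115.632 g / 1000 × $50.3/kg = $5.82.

$5.82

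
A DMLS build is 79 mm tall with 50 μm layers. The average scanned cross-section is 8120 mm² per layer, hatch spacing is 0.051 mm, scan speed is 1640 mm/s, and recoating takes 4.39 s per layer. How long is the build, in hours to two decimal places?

44.54 hours

Number of layers: 79 / 0.05 → 1580 (rounded up).
Hatch length per layer: 8120 / 0.051 → 159215.7 mm.
Laser time per layer: 159215.7 / 1640 → 97.0827 s.
Time per layer = 97.0827 + 4.39, so 101.4727 s.
Total: 1580 × 101.4727 s = 160326.866 s → 44.54 hours.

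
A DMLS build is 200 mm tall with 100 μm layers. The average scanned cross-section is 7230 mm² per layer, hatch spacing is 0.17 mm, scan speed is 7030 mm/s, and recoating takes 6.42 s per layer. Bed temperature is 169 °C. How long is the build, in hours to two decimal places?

6.93 hours

Layer count = ceil(200 / 0.1) = 2000.
Scan path per layer = 7230 / 0.17, so 42529.4 mm.
Scan time per layer = 42529.4 / 7030 = 6.0497 s.
Layer cycle = 6.0497 + 6.42, so 12.4697 s.
Build time = 2000 × 12.4697 = 24939.4 s = 6.93 hours.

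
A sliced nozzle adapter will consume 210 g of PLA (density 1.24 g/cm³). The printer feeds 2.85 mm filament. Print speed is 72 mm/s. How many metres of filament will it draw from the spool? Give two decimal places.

26.55 m

Extruded volume: 210/1.24 = 169.3548 cm³ (169354.8 mm³).
A = π r² = π × 1.425² = 6.3794 mm².
Length = 169354.8 / 6.3794 = 26547.14 mm = 26.55 m.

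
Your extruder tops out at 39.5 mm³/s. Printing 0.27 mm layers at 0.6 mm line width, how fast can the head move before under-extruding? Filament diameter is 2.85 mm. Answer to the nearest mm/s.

244 mm/s

Bead cross-section = 0.27 × 0.6, so 0.162 mm².
Max speed = 39.5 / 0.162 = 243.83 ≈ 244 mm/s.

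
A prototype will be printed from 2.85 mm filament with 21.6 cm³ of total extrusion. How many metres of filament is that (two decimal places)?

Cross-section of 2.85 mm filament: π·(2.85/2)² = 6.3794 mm².
L = 21600 mm³ / 6.3794 mm² = 3385.9 mm, i.e. 3.39 m.

3.39 m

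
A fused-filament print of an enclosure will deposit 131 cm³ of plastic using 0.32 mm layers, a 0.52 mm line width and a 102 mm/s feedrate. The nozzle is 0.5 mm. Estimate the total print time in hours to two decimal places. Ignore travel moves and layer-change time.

2.14 hours

Bead cross-section = 0.32 × 0.52, so 0.1664 mm².
Toolpath length = 131 cm³ / 0.1664 mm² = 131000 / 0.1664 = 787259.6 mm.
Print-move time = 787259.6 / 102, so 7718.2 s.
In the requested units: 7718.2 s = 2.14 hours.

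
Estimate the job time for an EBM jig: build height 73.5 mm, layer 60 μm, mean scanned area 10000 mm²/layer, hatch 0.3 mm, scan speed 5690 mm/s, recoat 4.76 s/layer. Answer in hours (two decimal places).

3.61 hours

Layers = ⌈73.5/0.06⌉ = 1225.
Scan path per layer = 10000 / 0.3, so 33333.3 mm.
Per-layer scan time = 33333.3 / 5690, so 5.8582 s.
Per-layer time = 5.8582 + 4.76, so 10.6182 s.
Total: 1225 × 10.6182 s = 13007.295 s → 3.61 hours.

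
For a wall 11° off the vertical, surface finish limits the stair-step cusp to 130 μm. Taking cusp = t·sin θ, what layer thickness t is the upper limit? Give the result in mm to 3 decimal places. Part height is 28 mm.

sin(11°) = 0.1908; t_max = 0.13/0.1908 = 0.681 mm.

0.681 mm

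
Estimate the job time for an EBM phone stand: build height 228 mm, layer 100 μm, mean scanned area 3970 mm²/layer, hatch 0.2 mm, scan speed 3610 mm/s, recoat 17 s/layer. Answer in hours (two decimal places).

Layer count = ceil(228 / 0.1) = 2280.
Per-layer scan distance: 3970 / 0.2 → 19850 mm.
Scan time per layer = 19850 / 3610, so 5.4986 s.
Per-layer time = 5.4986 + 17 = 22.4986 s.
Build time = 2280 × 22.4986 = 51296.808 s = 14.25 hours.

14.25 hours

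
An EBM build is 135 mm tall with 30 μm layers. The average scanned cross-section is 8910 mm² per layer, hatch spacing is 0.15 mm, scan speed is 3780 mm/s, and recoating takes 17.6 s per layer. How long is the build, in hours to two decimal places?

41.64 hours

Layer count = ceil(135 / 0.03) = 4500.
Scan path per layer = 8910 / 0.15 = 59400 mm.
Per-layer scan time = 59400 / 3780, so 15.7143 s.
Time per layer: 15.7143 + 17.6 → 33.3143 s.
4500 layers × 33.3143 s/layer = 149914.35 s, i.e. 41.64 hours.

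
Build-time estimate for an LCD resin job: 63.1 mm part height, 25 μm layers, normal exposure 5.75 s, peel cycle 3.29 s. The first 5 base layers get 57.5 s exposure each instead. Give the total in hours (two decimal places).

6.41 hours

Layer count = ceil(63.1 / 0.025) = 2524.
Burn-in layers = 5 × (57.5 + 3.29), so 303.95 s.
Remaining layers = 2519 × (5.75 + 3.29) = 22771.76 s.
Total = 303.95 + 22771.76 = 23075.71 s = 6.41 hours.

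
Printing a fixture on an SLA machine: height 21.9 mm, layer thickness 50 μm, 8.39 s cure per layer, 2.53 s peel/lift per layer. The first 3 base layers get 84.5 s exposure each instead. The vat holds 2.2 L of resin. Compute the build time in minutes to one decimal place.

83.5 minutes

Layer count = ceil(21.9 / 0.05) = 438.
Base layers = 3 × (84.5 + 2.53), so 261.09 s.
Remaining layers = 435 × (8.39 + 2.53), so 4750.2 s.
Sum: 261.09 + 4750.2 = 5011.29 s → 83.5 minutes.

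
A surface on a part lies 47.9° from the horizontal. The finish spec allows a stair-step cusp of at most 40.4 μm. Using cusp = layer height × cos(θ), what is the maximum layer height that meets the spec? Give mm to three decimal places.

0.060 mm

t = h_c / cos θ = 0.0404 / 0.6704 = 0.060 mm.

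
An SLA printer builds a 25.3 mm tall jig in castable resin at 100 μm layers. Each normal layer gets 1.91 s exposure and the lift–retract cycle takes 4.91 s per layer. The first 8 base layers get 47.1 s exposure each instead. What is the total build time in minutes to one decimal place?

Layer count = ceil(25.3 / 0.1) = 253.
Burn-in layers: 8 × (47.1 + 4.91) → 416.08 s.
Remaining layers: 245 × (1.91 + 4.91) → 1670.9 s.
Total = 416.08 + 1670.9 = 2086.98 s = 34.8 minutes.

34.8 minutes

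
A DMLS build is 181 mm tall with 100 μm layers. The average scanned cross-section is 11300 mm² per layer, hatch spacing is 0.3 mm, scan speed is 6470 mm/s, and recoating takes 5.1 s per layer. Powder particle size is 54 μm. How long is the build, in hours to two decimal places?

5.49 hours

Layer count = ceil(181 / 0.1) = 1810.
Scan path per layer = 11300 / 0.3, so 37666.7 mm.
Laser time per layer: 37666.7 / 6470 → 5.8217 s.
Layer cycle = 5.8217 + 5.1 = 10.9217 s.
1810 layers × 10.9217 s/layer = 19768.277 s, i.e. 5.49 hours.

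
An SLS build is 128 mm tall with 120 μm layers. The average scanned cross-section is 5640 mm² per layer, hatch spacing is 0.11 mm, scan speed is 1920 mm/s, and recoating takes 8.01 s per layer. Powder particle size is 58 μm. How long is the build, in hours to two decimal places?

Layers = ⌈128/0.12⌉ = 1067.
Per-layer scan distance = 5640 / 0.11, so 51272.7 mm.
Scan time per layer = 51272.7 / 1920 = 26.7045 s.
Time per layer = 26.7045 + 8.01, so 34.7145 s.
Total: 1067 × 34.7145 s = 37040.3715 s → 10.29 hours.

10.29 hours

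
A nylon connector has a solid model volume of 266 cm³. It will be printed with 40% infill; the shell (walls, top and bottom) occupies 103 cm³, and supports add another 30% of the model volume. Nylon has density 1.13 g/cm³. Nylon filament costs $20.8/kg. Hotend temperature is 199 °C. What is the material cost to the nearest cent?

Volume inside the shell = 266 − 103, so 163 cm³.
Infill deposited = 0.40 × 163, so 65.2 cm³.
Support: 0.30 × 266 → 79.8 cm³.
Total extruded = 103 + 65.2 + 79.8 = 248 cm³.
Mass = 248 × 1.13, so 280.24 g.
At $20.8/kg: 280.24/1000 × 20.8 = $5.83.

$5.83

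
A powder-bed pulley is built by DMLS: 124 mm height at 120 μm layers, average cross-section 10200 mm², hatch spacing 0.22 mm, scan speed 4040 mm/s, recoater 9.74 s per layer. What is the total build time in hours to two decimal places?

6.09 hours

Number of layers: 124 / 0.12 → 1034 (rounded up).
Per-layer scan distance = 10200 / 0.22 = 46363.6 mm.
Laser time per layer = 46363.6 / 4040 = 11.4761 s.
Layer cycle = 11.4761 + 9.74, so 21.2161 s.
Build time = 1034 × 21.2161 = 21937.4474 s = 6.09 hours.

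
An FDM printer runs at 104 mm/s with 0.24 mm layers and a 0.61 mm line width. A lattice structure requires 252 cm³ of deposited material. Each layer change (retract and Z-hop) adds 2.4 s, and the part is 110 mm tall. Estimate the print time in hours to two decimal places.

Bead cross-section: 0.24 × 0.61 → 0.1464 mm².
Toolpath length = 252 cm³ / 0.1464 mm² = 252000 / 0.1464 = 1721311.5 mm.
Time extruding = 1721311.5 / 104, so 16551.1 s.
Number of layers: 110 / 0.24 → 459 (rounded up).
Layer-change overhead = 459 × 2.4 = 1101.6 s.
Altogether 16551.1 + 1101.6 = 17652.7 s, i.e. 4.90 hours.

4.90 hours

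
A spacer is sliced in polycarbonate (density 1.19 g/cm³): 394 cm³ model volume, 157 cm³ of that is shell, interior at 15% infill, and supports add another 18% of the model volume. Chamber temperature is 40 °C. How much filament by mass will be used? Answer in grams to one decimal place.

313.5 g

Interior volume = 394 − 157 = 237 cm³.
Deposited infill = 0.15 × 237 = 35.55 cm³.
Support = 0.18 × 394 = 70.92 cm³.
Total extruded = 157 + 35.55 + 70.92 = 263.47 cm³.
Mass: 263.47 × 1.19 → 313.5293 g.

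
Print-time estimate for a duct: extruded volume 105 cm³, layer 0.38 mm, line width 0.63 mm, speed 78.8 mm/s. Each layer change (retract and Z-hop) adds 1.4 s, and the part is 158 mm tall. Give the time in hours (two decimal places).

Bead cross-section = 0.38 × 0.63, so 0.2394 mm².
Total extruded path = 105000/0.2394 = 438596.5 mm.
Time extruding = 438596.5 / 78.8 = 5565.9 s.
Number of layers: 158 / 0.38 → 416 (rounded up).
Z-hop total = 416 × 1.4, so 582.4 s.
Total = 5565.9 + 582.4 = 6148.3 s = 1.71 hours.

1.71 hours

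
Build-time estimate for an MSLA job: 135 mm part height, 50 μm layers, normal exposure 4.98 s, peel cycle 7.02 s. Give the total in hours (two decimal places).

9.00 hours

Layer count = ceil(135 / 0.05) = 2700.
Per-layer time = 4.98 + 7.02 = 12 s.
Total = 2700 × 12 = 32400 s = 9.00 hours.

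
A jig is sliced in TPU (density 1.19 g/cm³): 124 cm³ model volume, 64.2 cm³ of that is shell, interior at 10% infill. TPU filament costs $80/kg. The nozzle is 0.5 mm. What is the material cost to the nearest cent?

Interior volume = 124 − 64.2 = 59.8 cm³.
Infill deposited: 0.10 × 59.8 → 5.98 cm³.
Total extruded: 64.2 + 5.98 → 70.18 cm³.
Mass = 70.18 × 1.19 = 83.5142 g.
At $80/kg: 83.5142/1000 × 80 = $6.68.

$6.68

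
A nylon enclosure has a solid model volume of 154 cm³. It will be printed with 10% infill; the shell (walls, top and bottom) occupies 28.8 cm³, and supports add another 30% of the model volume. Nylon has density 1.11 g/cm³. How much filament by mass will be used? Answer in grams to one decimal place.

Infill region: 154 − 28.8 → 125.2 cm³.
Infill volume: 0.10 × 125.2 → 12.52 cm³.
Support: 0.30 × 154 → 46.2 cm³.
Total printed volume = 28.8 + 12.52 + 46.2, so 87.52 cm³.
Mass = 87.52 × 1.11, so 97.1472 g.

97.1 g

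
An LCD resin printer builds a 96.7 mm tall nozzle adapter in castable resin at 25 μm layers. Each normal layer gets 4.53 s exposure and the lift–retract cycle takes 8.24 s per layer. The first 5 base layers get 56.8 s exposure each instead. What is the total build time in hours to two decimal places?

Layer count = ceil(96.7 / 0.025) = 3868.
Burn-in layers: 5 × (56.8 + 8.24) → 325.2 s.
Normal layers = 3863 × (4.53 + 8.24), so 49330.51 s.
Total = 325.2 + 49330.51 = 49655.71 s = 13.79 hours.

13.79 hours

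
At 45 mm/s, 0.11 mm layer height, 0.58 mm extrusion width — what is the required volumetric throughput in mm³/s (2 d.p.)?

A = 0.11 × 0.58 = 0.0638 mm².
Volumetric flow = 45 × 0.0638 = 2.87 mm³/s.

2.87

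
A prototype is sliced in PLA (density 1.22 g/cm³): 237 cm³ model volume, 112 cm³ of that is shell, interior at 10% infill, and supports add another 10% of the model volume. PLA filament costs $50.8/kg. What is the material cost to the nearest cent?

Infill region: 237 − 112 → 125 cm³.
Infill deposited = 0.10 × 125, so 12.5 cm³.
Support = 0.10 × 237 = 23.7 cm³.
Deposited volume = 112 + 12.5 + 23.7 = 148.2 cm³.
Mass = 148.2 × 1.22, so 180.804 g.
At $50.8/kg: 180.804/1000 × 50.8 = $9.18.

$9.18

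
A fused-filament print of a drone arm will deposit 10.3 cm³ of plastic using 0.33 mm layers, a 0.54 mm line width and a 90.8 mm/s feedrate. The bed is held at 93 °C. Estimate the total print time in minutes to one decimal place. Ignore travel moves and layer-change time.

10.6 minutes

Line area = 0.33 × 0.54, so 0.1782 mm².
Toolpath length = 10.3 cm³ / 0.1782 mm² = 10300 / 0.1782 = 57800.2 mm.
Print-move time = 57800.2 / 90.8, so 636.6 s.
636.6 s = 10.6 minutes.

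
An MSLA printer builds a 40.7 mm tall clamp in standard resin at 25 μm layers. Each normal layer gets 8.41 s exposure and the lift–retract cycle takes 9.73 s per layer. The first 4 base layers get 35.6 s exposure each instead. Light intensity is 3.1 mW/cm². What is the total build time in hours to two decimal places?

Number of layers: 40.7 / 0.025 → 1628 (rounded up).
Burn-in layers: 4 × (35.6 + 9.73) → 181.32 s.
Normal layers: 1624 × (8.41 + 9.73) → 29459.36 s.
Total = 181.32 + 29459.36 = 29640.68 s = 8.23 hours.

8.23 hours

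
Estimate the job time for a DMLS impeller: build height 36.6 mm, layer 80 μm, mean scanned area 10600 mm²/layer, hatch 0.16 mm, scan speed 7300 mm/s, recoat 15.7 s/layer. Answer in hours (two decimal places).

Layer count = ceil(36.6 / 0.08) = 458.
Hatch length per layer = 10600 / 0.16, so 66250 mm.
Per-layer scan time: 66250 / 7300 → 9.0753 s.
Per-layer time = 9.0753 + 15.7 = 24.7753 s.
458 layers × 24.7753 s/layer = 11347.0874 s, i.e. 3.15 hours.

3.15 hours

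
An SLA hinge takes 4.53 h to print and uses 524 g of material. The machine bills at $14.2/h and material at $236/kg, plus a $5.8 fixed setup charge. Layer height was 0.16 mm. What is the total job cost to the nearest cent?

Machine cost: 14.2 × 4.53 → $64.326.
Feedstock cost = 236 × 524/1000 = $123.664.
Adding setup: 64.326 + 123.664 + 5.8 → $193.79.

$193.79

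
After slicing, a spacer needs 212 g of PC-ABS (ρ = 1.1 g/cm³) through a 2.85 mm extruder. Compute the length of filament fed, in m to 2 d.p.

30.21 m

Volume = 212 g / 1.1 g·cm⁻³ = 192.7273 cm³ = 192727.3 mm³.
Cross-section of 2.85 mm filament: π·(2.85/2)² = 6.3794 mm².
Length = 192727.3 / 6.3794 = 30210.88 mm = 30.21 m.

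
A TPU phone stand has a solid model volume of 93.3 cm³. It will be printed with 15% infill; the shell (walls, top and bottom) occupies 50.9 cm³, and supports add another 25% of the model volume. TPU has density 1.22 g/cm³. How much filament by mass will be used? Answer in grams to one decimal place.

Volume inside the shell = 93.3 − 50.9, so 42.4 cm³.
Infill volume: 0.15 × 42.4 → 6.36 cm³.
Support = 0.25 × 93.3, so 23.325 cm³.
Total extruded = 50.9 + 6.36 + 23.325 = 80.585 cm³.
Mass = 80.585 × 1.22 = 98.3137 g.

98.3 g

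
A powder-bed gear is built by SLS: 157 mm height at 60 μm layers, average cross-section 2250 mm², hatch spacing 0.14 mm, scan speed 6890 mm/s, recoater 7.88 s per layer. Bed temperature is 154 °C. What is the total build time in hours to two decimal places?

7.42 hours

Layer count = ceil(157 / 0.06) = 2617.
Per-layer scan distance = 2250 / 0.14, so 16071.4 mm.
Laser time per layer = 16071.4 / 6890 = 2.3326 s.
Time per layer: 2.3326 + 7.88 → 10.2126 s.
Total: 2617 × 10.2126 s = 26726.3742 s → 7.42 hours.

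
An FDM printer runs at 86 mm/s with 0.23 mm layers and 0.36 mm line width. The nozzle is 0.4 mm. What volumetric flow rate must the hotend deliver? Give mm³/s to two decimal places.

7.12

A = 0.23 × 0.36, so 0.0828 mm².
Q = v·A = 86 × 0.0828 = 7.12 mm³/s.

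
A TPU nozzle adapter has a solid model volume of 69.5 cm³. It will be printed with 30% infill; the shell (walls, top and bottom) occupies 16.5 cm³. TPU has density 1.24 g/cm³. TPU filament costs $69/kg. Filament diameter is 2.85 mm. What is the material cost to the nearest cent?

$2.77

Infill region = 69.5 − 16.5 = 53 cm³.
Deposited infill: 0.30 × 53 → 15.9 cm³.
Total printed volume = 16.5 + 15.9, so 32.4 cm³.
Mass = 32.4 × 1.24 = 40.176 g.
Cost = 40.176 g / 1000 × $69/kg = $2.77.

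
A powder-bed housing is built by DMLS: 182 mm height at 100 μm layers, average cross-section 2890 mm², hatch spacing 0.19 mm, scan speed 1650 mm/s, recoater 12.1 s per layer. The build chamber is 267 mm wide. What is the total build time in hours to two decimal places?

10.78 hours

Layers = ⌈182/0.1⌉ = 1820.
Hatch length per layer = 2890 / 0.19 = 15210.5 mm.
Laser time per layer: 15210.5 / 1650 → 9.2185 s.
Layer cycle = 9.2185 + 12.1 = 21.3185 s.
1820 layers × 21.3185 s/layer = 38799.67 s, i.e. 10.78 hours.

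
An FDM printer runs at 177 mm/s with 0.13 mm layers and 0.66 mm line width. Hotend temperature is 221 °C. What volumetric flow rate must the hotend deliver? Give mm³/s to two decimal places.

15.19

A = 0.13 × 0.66 = 0.0858 mm².
Volumetric flow = 177 × 0.0858 = 15.19 mm³/s.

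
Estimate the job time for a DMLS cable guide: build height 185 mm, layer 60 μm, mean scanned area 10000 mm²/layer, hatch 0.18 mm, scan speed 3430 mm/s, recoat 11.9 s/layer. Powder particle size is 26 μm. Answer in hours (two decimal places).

Layers = ⌈185/0.06⌉ = 3084.
Hatch length per layer = 10000 / 0.18, so 55555.6 mm.
Scan time per layer = 55555.6 / 3430 = 16.197 s.
Per-layer time: 16.197 + 11.9 → 28.097 s.
3084 layers × 28.097 s/layer = 86651.148 s, i.e. 24.07 hours.

24.07 hours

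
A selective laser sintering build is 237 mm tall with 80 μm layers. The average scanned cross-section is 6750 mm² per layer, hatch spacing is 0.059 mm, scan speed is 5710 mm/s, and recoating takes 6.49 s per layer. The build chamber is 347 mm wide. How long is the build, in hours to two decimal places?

Layers = ⌈237/0.08⌉ = 2963.
Per-layer scan distance = 6750 / 0.059 = 114406.8 mm.
Per-layer scan time = 114406.8 / 5710 = 20.0362 s.
Time per layer = 20.0362 + 6.49 = 26.5262 s.
Total: 2963 × 26.5262 s = 78597.1306 s → 21.83 hours.

21.83 hours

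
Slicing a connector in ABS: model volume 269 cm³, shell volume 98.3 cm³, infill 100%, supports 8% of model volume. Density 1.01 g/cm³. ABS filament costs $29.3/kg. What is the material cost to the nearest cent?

Volume inside the shell = 269 − 98.3, so 170.7 cm³.
Infill volume: 1.00 × 170.7 → 170.7 cm³.
Support = 0.08 × 269 = 21.52 cm³.
Total extruded: 98.3 + 170.7 + 21.52 → 290.52 cm³.
Mass = 290.52 × 1.01 = 293.4252 g.
Cost = 293.4252 g / 1000 × $29.3/kg = $8.60.

$8.60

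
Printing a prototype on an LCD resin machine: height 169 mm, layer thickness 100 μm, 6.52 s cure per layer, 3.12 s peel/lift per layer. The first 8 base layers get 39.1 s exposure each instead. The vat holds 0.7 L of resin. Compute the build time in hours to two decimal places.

4.60 hours

Layer count = ceil(169 / 0.1) = 1690.
Base layers: 8 × (39.1 + 3.12) → 337.76 s.
Remaining layers: 1682 × (6.52 + 3.12) → 16214.48 s.
Sum: 337.76 + 16214.48 = 16552.24 s → 4.60 hours.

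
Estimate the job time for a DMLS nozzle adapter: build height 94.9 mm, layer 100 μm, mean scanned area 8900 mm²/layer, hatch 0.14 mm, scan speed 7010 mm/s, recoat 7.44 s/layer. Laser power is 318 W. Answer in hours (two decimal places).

4.35 hours

Number of layers: 94.9 / 0.1 → 949 (rounded up).
Scan path per layer = 8900 / 0.14 = 63571.4 mm.
Laser time per layer: 63571.4 / 7010 → 9.0687 s.
Time per layer = 9.0687 + 7.44 = 16.5087 s.
Build time = 949 × 16.5087 = 15666.7563 s = 4.35 hours.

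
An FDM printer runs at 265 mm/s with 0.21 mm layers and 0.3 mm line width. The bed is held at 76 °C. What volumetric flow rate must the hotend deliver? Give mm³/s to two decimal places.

16.70

Bead cross-section: 0.21 × 0.3 → 0.063 mm².
Volumetric flow = 265 × 0.063 = 16.70 mm³/s.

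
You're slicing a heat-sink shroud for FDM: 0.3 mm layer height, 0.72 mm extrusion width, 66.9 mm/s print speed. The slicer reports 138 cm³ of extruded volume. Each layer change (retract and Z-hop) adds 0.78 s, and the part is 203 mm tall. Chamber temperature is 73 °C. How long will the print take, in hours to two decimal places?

Bead cross-section = 0.3 × 0.72 = 0.216 mm².
Path length: 138000 mm³ / 0.216 mm² → 638888.9 mm.
Time extruding = 638888.9 / 66.9, so 9549.9 s.
Layers = ⌈203/0.3⌉ = 677.
Z-hop total: 677 × 0.78 → 528.06 s.
Altogether 9549.9 + 528.06 = 10077.96 s, i.e. 2.80 hours.

2.80 hours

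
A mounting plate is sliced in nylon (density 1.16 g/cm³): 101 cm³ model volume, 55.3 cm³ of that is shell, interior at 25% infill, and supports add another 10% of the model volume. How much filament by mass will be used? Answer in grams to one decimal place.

Interior volume = 101 − 55.3 = 45.7 cm³.
Infill volume: 0.25 × 45.7 → 11.425 cm³.
Support = 0.10 × 101 = 10.1 cm³.
Total printed volume = 55.3 + 11.425 + 10.1, so 76.825 cm³.
Mass: 76.825 × 1.16 → 89.117 g.

89.1 g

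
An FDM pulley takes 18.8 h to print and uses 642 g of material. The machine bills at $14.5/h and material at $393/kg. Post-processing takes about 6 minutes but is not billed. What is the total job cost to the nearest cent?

$524.91

Machine cost: 14.5 × 18.8 → $272.60.
Material charge = 393 × 642/1000, so $252.306.
Job cost: 272.60 + 252.306 = 524.906 ≈ $524.91.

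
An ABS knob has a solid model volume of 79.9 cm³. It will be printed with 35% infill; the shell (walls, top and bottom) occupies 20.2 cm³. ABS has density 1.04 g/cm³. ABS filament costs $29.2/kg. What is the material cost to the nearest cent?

$1.25

Interior volume = 79.9 − 20.2 = 59.7 cm³.
Deposited infill = 0.35 × 59.7, so 20.895 cm³.
Total printed volume: 20.2 + 20.895 → 41.095 cm³.
Mass: 41.095 × 1.04 → 42.7388 g.
Cost = 42.7388 g / 1000 × $29.2/kg = $1.25.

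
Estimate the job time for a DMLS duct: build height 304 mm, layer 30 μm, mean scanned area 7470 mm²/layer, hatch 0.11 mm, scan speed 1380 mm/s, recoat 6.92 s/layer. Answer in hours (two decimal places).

158.00 hours

Layers = ⌈304/0.03⌉ = 10134.
Hatch length per layer = 7470 / 0.11 = 67909.1 mm.
Per-layer scan time: 67909.1 / 1380 → 49.2095 s.
Layer cycle: 49.2095 + 6.92 → 56.1295 s.
Build time = 10134 × 56.1295 = 568816.353 s = 158.00 hours.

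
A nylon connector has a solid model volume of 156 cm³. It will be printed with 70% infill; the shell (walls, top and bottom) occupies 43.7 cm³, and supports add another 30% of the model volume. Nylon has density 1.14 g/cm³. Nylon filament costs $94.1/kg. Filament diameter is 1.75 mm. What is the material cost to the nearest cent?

$18.14

Interior volume: 156 − 43.7 → 112.3 cm³.
Infill volume = 0.70 × 112.3 = 78.61 cm³.
Support: 0.30 × 156 → 46.8 cm³.
Total printed volume = 43.7 + 78.61 + 46.8 = 169.11 cm³.
Mass = 169.11 × 1.14, so 192.7854 g.
At $94.1/kg: 192.7854/1000 × 94.1 = $18.14.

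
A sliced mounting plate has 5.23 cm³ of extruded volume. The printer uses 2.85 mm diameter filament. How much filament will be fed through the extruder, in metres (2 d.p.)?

0.82 m

A = π r² = π × 1.425² = 6.3794 mm².
L = 5230 mm³ / 6.3794 mm² = 819.83 mm, i.e. 0.82 m.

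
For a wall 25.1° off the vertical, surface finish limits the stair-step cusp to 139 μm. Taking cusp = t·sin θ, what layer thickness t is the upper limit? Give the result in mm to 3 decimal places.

0.328 mm

t = h_c / sin θ = 0.139 / 0.4242 = 0.328 mm.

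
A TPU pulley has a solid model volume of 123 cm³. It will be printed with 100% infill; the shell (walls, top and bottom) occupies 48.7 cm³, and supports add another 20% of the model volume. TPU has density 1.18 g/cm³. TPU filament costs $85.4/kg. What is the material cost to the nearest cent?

Volume inside the shell: 123 − 48.7 → 74.3 cm³.
Deposited infill: 1.00 × 74.3 → 74.3 cm³.
Support = 0.20 × 123, so 24.6 cm³.
Total printed volume: 48.7 + 74.3 + 24.6 → 147.6 cm³.
Mass = 147.6 × 1.18 = 174.168 g.
Cost = 174.168 g / 1000 × $85.4/kg = $14.87.

$14.87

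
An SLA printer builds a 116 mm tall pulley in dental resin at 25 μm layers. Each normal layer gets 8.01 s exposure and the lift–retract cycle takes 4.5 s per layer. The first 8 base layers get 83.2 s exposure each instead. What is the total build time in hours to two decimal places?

16.29 hours

Number of layers: 116 / 0.025 → 4640 (rounded up).
Bottom layers = 8 × (83.2 + 4.5) = 701.6 s.
Regular layers: 4632 × (8.01 + 4.5) → 57946.32 s.
Total = 701.6 + 57946.32 = 58647.92 s = 16.29 hours.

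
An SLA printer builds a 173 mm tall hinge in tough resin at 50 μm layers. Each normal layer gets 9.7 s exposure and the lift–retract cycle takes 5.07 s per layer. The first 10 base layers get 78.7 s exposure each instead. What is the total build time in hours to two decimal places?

14.39 hours

Layers = ⌈173/0.05⌉ = 3460.
Base layers = 10 × (78.7 + 5.07), so 837.7 s.
Normal layers: 3450 × (9.7 + 5.07) → 50956.5 s.
Sum: 837.7 + 50956.5 = 51794.2 s → 14.39 hours.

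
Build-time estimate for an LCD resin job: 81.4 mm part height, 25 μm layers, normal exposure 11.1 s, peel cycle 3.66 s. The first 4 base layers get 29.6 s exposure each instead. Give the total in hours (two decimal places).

Number of layers: 81.4 / 0.025 → 3256 (rounded up).
Base layers = 4 × (29.6 + 3.66) = 133.04 s.
Remaining layers = 3252 × (11.1 + 3.66) = 47999.52 s.
Total = 133.04 + 47999.52 = 48132.56 s = 13.37 hours.

13.37 hours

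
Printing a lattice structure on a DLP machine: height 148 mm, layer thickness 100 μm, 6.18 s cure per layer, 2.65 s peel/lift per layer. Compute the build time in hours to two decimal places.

3.63 hours

Layer count = ceil(148 / 0.1) = 1480.
Per-layer time = 6.18 + 2.65 = 8.83 s.
Total = 1480 × 8.83 = 13068.4 s = 3.63 hours.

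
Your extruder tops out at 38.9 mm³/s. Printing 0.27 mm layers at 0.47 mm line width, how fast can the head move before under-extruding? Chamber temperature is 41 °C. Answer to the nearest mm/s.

Bead cross-section = 0.27 × 0.47, so 0.1269 mm².
Max speed = 38.9 / 0.1269 = 306.54 ≈ 307 mm/s.

307 mm/s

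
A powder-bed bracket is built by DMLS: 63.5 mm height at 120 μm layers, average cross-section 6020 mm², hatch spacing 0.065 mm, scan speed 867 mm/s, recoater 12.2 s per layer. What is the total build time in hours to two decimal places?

17.52 hours

Layers = ⌈63.5/0.12⌉ = 530.
Scan path per layer = 6020 / 0.065, so 92615.4 mm.
Per-layer scan time = 92615.4 / 867, so 106.8228 s.
Layer cycle: 106.8228 + 12.2 → 119.0228 s.
Build time = 530 × 119.0228 = 63082.084 s = 17.52 hours.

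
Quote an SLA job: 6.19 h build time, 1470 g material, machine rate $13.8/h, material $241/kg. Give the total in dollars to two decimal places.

$439.69

Machine cost: 13.8 × 6.19 → $85.422.
Material charge = 241 × 1470/1000, so $354.27.
Total = 85.422 + 354.27 = 439.692 ≈ $439.69.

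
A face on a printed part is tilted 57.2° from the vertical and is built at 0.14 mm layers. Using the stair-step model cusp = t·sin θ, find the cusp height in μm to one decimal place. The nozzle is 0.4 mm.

117.7 μm

h_c = t·sin θ = 0.14 × 0.8406 = 0.117684 mm (117.7 μm).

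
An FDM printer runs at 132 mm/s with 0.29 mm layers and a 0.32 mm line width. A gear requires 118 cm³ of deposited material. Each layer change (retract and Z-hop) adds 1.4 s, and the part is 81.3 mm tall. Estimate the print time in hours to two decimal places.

Extrusion cross-section = 0.29 × 0.32, so 0.0928 mm².
Total extruded path = 118000/0.0928 = 1271551.7 mm.
Extrusion time = 1271551.7 / 132 = 9633 s.
Layer count = ceil(81.3 / 0.29) = 281.
Layer-change overhead = 281 × 1.4, so 393.4 s.
Total = 9633 + 393.4 = 10026.4 s = 2.79 hours.

2.79 hours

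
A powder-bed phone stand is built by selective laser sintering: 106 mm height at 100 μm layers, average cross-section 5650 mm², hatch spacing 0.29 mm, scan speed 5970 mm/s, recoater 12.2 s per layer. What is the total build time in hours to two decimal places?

4.55 hours

Layers = ⌈106/0.1⌉ = 1060.
Hatch length per layer = 5650 / 0.29, so 19482.8 mm.
Per-layer scan time: 19482.8 / 5970 → 3.2635 s.
Per-layer time: 3.2635 + 12.2 → 15.4635 s.
Total: 1060 × 15.4635 s = 16391.31 s → 4.55 hours.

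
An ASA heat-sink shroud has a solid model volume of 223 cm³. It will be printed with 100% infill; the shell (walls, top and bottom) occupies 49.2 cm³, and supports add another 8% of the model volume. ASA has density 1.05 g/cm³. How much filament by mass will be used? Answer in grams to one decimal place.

252.9 g

Infill region = 223 − 49.2 = 173.8 cm³.
Deposited infill = 1.00 × 173.8, so 173.8 cm³.
Support = 0.08 × 223 = 17.84 cm³.
Total printed volume: 49.2 + 173.8 + 17.84 → 240.84 cm³.
Mass = 240.84 × 1.05 = 252.882 g.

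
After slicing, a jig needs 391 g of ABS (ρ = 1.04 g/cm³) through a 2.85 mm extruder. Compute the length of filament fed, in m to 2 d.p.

Volume = 391 g / 1.04 g·cm⁻³ = 375.9615 cm³ = 375961.5 mm³.
Filament cross-section = π × (2.85/2)² = 6.3794 mm².
Length = 375961.5 / 6.3794 = 58933.68 mm = 58.93 m.

58.93 m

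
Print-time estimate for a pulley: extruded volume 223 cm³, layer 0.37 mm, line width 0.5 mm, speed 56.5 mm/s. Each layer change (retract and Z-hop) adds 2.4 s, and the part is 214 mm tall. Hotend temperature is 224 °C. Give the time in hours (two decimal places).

6.31 hours

Bead cross-section = 0.37 × 0.5, so 0.185 mm².
Toolpath length = 223 cm³ / 0.185 mm² = 223000 / 0.185 = 1205405.4 mm.
Extrusion time = 1205405.4 / 56.5 = 21334.6 s.
Layer count = ceil(214 / 0.37) = 579.
Non-print overhead = 579 × 2.4 = 1389.6 s.
Total = 21334.6 + 1389.6 = 22724.2 s = 6.31 hours.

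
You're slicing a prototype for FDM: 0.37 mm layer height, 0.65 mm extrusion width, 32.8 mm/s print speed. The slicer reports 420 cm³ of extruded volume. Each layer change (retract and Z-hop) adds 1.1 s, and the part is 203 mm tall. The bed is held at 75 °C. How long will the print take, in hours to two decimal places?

14.96 hours

Extrusion cross-section: 0.37 × 0.65 → 0.2405 mm².
Path length: 420000 mm³ / 0.2405 mm² → 1746361.7 mm.
Print-move time: 1746361.7 / 32.8 → 53242.7 s.
Layer count = ceil(203 / 0.37) = 549.
Non-print overhead = 549 × 1.1, so 603.9 s.
Total = 53242.7 + 603.9 = 53846.6 s = 14.96 hours.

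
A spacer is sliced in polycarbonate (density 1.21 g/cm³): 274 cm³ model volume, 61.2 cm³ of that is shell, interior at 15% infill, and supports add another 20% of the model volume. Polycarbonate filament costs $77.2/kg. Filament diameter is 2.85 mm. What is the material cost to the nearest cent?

Interior volume = 274 − 61.2 = 212.8 cm³.
Infill deposited = 0.15 × 212.8 = 31.92 cm³.
Support = 0.20 × 274, so 54.8 cm³.
Deposited volume = 61.2 + 31.92 + 54.8 = 147.92 cm³.
Mass: 147.92 × 1.21 → 178.9832 g.
At $77.2/kg: 178.9832/1000 × 77.2 = $13.82.

$13.82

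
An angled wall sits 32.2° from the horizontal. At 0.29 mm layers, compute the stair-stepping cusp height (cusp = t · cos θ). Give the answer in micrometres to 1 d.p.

245.4 μm

Cusp = layer height × cos(32.2°) = 0.29 × 0.8462 = 0.245398 mm = 245.4 μm.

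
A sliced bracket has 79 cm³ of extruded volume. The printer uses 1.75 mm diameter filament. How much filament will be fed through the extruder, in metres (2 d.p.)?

Filament cross-section = π × (1.75/2)² = 2.4053 mm².
Length = 79 cm³ / 2.4053 mm² = 79000 / 2.4053 = 32844.14 mm = 32.84 m.

32.84 m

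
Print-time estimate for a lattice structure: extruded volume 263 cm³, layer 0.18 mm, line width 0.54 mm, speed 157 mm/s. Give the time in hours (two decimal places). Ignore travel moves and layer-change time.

Line area = 0.18 × 0.54, so 0.0972 mm².
Toolpath length = 263 cm³ / 0.0972 mm² = 263000 / 0.0972 = 2705761.3 mm.
Print-move time = 2705761.3 / 157, so 17234.1 s.
Converting: 17234.1 s = 4.79 hours.

4.79 hours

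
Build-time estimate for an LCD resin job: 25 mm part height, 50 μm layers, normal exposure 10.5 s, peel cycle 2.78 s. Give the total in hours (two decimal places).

1.84 hours

Layers = ⌈25/0.05⌉ = 500.
Cycle time = 10.5 + 2.78, so 13.28 s.
Total = 500 × 13.28 = 6640 s = 1.84 hours.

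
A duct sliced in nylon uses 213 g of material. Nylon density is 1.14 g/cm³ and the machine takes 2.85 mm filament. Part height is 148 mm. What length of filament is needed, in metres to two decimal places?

Extruded volume: 213/1.14 = 186.8421 cm³ (186842.1 mm³).
Cross-section of 2.85 mm filament: π·(2.85/2)² = 6.3794 mm².
Length = 186842.1 / 6.3794 = 29288.35 mm = 29.29 m.

29.29 m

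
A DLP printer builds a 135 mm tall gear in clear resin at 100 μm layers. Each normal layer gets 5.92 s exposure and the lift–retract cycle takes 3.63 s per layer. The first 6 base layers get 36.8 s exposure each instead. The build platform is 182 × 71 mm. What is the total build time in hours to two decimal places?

3.63 hours

Number of layers: 135 / 0.1 → 1350 (rounded up).
Burn-in layers = 6 × (36.8 + 3.63) = 242.58 s.
Remaining layers: 1344 × (5.92 + 3.63) → 12835.2 s.
Sum: 242.58 + 12835.2 = 13077.78 s → 3.63 hours.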